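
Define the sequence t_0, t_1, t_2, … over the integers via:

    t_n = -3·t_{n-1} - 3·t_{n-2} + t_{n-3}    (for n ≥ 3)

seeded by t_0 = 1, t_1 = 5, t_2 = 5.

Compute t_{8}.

t_3 = -3·5 + -3·5 + 1·1 = -29
t_4 = -3·-29 + -3·5 + 1·5 = 77
t_5 = -3·77 + -3·-29 + 1·5 = -139
t_6 = -3·-139 + -3·77 + 1·-29 = 157
t_7 = -3·157 + -3·-139 + 1·77 = 23
t_8 = -3·23 + -3·157 + 1·-139 = -679

-679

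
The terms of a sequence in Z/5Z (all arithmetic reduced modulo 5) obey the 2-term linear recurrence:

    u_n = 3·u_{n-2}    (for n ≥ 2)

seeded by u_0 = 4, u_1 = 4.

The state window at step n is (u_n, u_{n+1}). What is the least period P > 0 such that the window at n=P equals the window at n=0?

8

n=0: window = (4, 4)
n=1: window = (4, 2)
n=2: window = (2, 2)
n=3: window = (2, 1)
n=4: window = (1, 1)
n=5: window = (1, 3)
n=6: window = (3, 3)
n=7: window = (3, 4)
n=8: window = (4, 4)
window at n=8 equals window at n=0 → period = 8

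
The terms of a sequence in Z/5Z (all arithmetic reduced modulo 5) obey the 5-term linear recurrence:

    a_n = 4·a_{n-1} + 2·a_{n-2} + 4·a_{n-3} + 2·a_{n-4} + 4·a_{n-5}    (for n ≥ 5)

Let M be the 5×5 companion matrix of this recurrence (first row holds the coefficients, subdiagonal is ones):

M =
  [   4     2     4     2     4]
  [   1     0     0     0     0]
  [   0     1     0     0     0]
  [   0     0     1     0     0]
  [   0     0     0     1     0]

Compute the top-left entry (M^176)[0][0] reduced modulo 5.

(M^176)[0][0] is the top entry after applying M 176 times to the unit state (1, 0, 0, 0, 0). Equivalently it is h_{180} for the auxiliary sequence (h_n) obeying the same recurrence with h_4 = 1 and h_i = 0 for 0 ≤ i < 4:
h_5 = 4·1 + 2·0 + 4·0 + 2·0 + 4·0 = 4
h_6 = 4·4 + 2·1 + 4·0 + 2·0 + 4·0 = 3
h_7 = 4·3 + 2·4 + 4·1 + 2·0 + 4·0 = 4
h_8 = 4·4 + 2·3 + 4·4 + 2·1 + 4·0 = 0
h_9 = 4·0 + 2·4 + 4·3 + 2·4 + 4·1 = 2
h_10 = 4·2 + 2·0 + 4·4 + 2·3 + 4·4 = 1
Continuing the recurrence:
  h_11 = 3;  h_12 = 3;  h_13 = 1;  h_14 = 2;  h_15 = 2;  h_16 = 4
  h_17 = 2;  h_18 = 2;  h_19 = 0;  h_20 = 3;  h_21 = 0;  h_22 = 3
  h_23 = 2;  h_24 = 0;  h_25 = 3;  h_26 = 1;  h_27 = 1;  h_28 = 1
  h_29 = 1;  h_30 = 4;  h_31 = 3;  h_32 = 0;  h_33 = 3;  h_34 = 1
  h_35 = 2;  h_36 = 4;  h_37 = 0;  h_38 = 0;  h_39 = 4;  h_40 = 2
  h_41 = 2;  h_42 = 3;  h_43 = 2;  h_44 = 2;  h_45 = 1;  h_46 = 0
  h_47 = 1;  h_48 = 0;  h_49 = 2;  h_50 = 1;  h_51 = 0;  h_52 = 4
  h_53 = 4;  h_54 = 4;  h_55 = 4;  h_56 = 3;  h_57 = 0;  h_58 = 1
  h_59 = 0;  h_60 = 4;  h_61 = 2;  h_62 = 3;  h_63 = 1;  h_64 = 1
  h_65 = 3;  h_66 = 2;  h_67 = 2;  h_68 = 0;  h_69 = 2;  h_70 = 2
  h_71 = 4;  h_72 = 1;  h_73 = 4;  h_74 = 1;  h_75 = 2;  h_76 = 4
  h_77 = 1;  h_78 = 3;  h_79 = 3;  h_80 = 3;  h_81 = 3;  h_82 = 0
  h_83 = 1;  h_84 = 4;  h_85 = 1;  h_86 = 3;  h_87 = 2;  h_88 = 0
  h_89 = 4;  h_90 = 4;  h_91 = 0;  h_92 = 2;  h_93 = 2;  h_94 = 1
  h_95 = 2;  h_96 = 2;  h_97 = 3;  h_98 = 4;  h_99 = 3;  h_100 = 4
  h_101 = 2;  h_102 = 3;  h_103 = 4;  h_104 = 0;  h_105 = 0;  h_106 = 0
  h_107 = 0;  h_108 = 1;  h_109 = 4;  h_110 = 3;  h_111 = 4;  h_112 = 0
  h_113 = 2;  h_114 = 1;  h_115 = 3;  h_116 = 3;  h_117 = 1;  h_118 = 2
  h_119 = 2;  h_120 = 4;  h_121 = 2;  h_122 = 2;  h_123 = 0;  h_124 = 3
  h_125 = 0;  h_126 = 3;  h_127 = 2;  h_128 = 0;  h_129 = 3;  h_130 = 1
  h_131 = 1;  h_132 = 1;  h_133 = 1;  h_134 = 4;  h_135 = 3;  h_136 = 0
  h_137 = 3;  h_138 = 1;  h_139 = 2;  h_140 = 4;  h_141 = 0;  h_142 = 0
  h_143 = 4;  h_144 = 2;  h_145 = 2;  h_146 = 3;  h_147 = 2;  h_148 = 2
  h_149 = 1;  h_150 = 0;  h_151 = 1;  h_152 = 0;  h_153 = 2;  h_154 = 1
  h_155 = 0;  h_156 = 4;  h_157 = 4;  h_158 = 4;  h_159 = 4;  h_160 = 3
  h_161 = 0;  h_162 = 1;  h_163 = 0;  h_164 = 4;  h_165 = 2;  h_166 = 3
  h_167 = 1;  h_168 = 1;  h_169 = 3;  h_170 = 2;  h_171 = 2;  h_172 = 0
  h_173 = 2;  h_174 = 2;  h_175 = 4;  h_176 = 1;  h_177 = 4;  h_178 = 1
h_179 = 4·1 + 2·4 + 4·1 + 2·4 + 4·2 = 2
h_180 = 4·2 + 2·1 + 4·4 + 2·1 + 4·4 = 4

4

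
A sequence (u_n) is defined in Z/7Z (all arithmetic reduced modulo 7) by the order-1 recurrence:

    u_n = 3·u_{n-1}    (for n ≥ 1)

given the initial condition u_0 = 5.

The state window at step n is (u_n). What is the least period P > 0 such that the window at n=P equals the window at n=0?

n=0: window = (5)
n=1: window = (1)
n=2: window = (3)
n=3: window = (2)
n=4: window = (6)
n=5: window = (4)
n=6: window = (5)
window at n=6 equals window at n=0 → period = 6

6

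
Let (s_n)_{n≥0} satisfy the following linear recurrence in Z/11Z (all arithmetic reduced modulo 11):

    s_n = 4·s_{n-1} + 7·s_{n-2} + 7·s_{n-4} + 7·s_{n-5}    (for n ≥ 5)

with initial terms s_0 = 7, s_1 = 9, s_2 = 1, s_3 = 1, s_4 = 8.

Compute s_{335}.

3

s_5 = 4·8 + 7·1 + 0·1 + 7·9 + 7·7 = 8
s_6 = 4·8 + 7·8 + 0·1 + 7·1 + 7·9 = 4
s_7 = 4·4 + 7·8 + 0·8 + 7·1 + 7·1 = 9
s_8 = 4·9 + 7·4 + 0·8 + 7·8 + 7·1 = 6
s_9 = 4·6 + 7·9 + 0·4 + 7·8 + 7·8 = 1
s_10 = 4·1 + 7·6 + 0·9 + 7·4 + 7·8 = 9
Continuing the recurrence:
  s_11 = 2;  s_12 = 0;  s_13 = 8;  s_14 = 3;  s_15 = 2;  s_16 = 10
  s_17 = 0;  s_18 = 4;  s_19 = 7;  s_20 = 8;  s_21 = 8;  s_22 = 6
  s_23 = 3;  s_24 = 5;  s_25 = 10;  s_26 = 8;  s_27 = 0;  s_28 = 2
  s_29 = 3;  s_30 = 9;  s_31 = 3;  s_32 = 1;  s_33 = 5;  s_34 = 1
  s_35 = 2;  s_36 = 10;  s_37 = 8;  s_38 = 1;  s_39 = 4;  s_40 = 8
  s_41 = 10;  s_42 = 5;  s_43 = 4;  s_44 = 3;  s_45 = 1;  s_46 = 9
  s_47 = 7;  s_48 = 8;  s_49 = 10;  s_50 = 1;  s_51 = 10;  s_52 = 9
  s_53 = 1;  s_54 = 1;  s_55 = 0;  s_56 = 8;  s_57 = 3;  s_58 = 5
  s_59 = 4;  s_60 = 8;  s_61 = 5;  s_62 = 0;  s_63 = 10;  s_64 = 3
  s_65 = 8;  s_66 = 0;  s_67 = 5;  s_68 = 1;  s_69 = 6;  s_70 = 10
  s_71 = 7;  s_72 = 8;  s_73 = 9;  s_74 = 6;  s_75 = 8;  s_76 = 3
  s_77 = 0;  s_78 = 5;  s_79 = 8;  s_80 = 1;  s_81 = 4;  s_82 = 3
  s_83 = 10;  s_84 = 3;  s_85 = 7;  s_86 = 10;  s_87 = 4;  s_88 = 1
  s_89 = 3;  s_90 = 6;  s_91 = 0;  s_92 = 0;  s_93 = 6;  s_94 = 10
  s_95 = 3;  s_96 = 5;  s_97 = 6;  s_98 = 6;  s_99 = 3;  s_100 = 0
  s_101 = 10;  s_102 = 3;  s_103 = 2;  s_104 = 6;  s_105 = 9;  s_106 = 4
  s_107 = 4;  s_108 = 1;  s_109 = 5;  s_110 = 8;  s_111 = 2;  s_112 = 0
  s_113 = 1;  s_114 = 7;  s_115 = 6;  s_116 = 10;  s_117 = 1;  s_118 = 9
  s_119 = 2;  s_120 = 7;  s_121 = 9;  s_122 = 1;  s_123 = 1;  s_124 = 8
  s_125 = 8;  s_126 = 4;  s_127 = 9;  s_128 = 6;  s_129 = 1;  s_130 = 9
  s_131 = 2;  s_132 = 0;  s_133 = 8;  s_134 = 3;  s_135 = 2;  s_136 = 10
  s_137 = 0;  s_138 = 4;  s_139 = 7;  s_140 = 8;  s_141 = 8;  s_142 = 6
  s_143 = 3;  s_144 = 5;  s_145 = 10;  s_146 = 8;  s_147 = 0;  s_148 = 2
  s_149 = 3;  s_150 = 9;  s_151 = 3;  s_152 = 1;  s_153 = 5;  s_154 = 1
  s_155 = 2;  s_156 = 10;  s_157 = 8;  s_158 = 1;  s_159 = 4;  s_160 = 8
  s_161 = 10;  s_162 = 5;  s_163 = 4;  s_164 = 3;  s_165 = 1;  s_166 = 9
  s_167 = 7;  s_168 = 8;  s_169 = 10;  s_170 = 1;  s_171 = 10;  s_172 = 9
  s_173 = 1;  s_174 = 1;  s_175 = 0;  s_176 = 8;  s_177 = 3;  s_178 = 5
  s_179 = 4;  s_180 = 8;  s_181 = 5;  s_182 = 0;  s_183 = 10;  s_184 = 3
  s_185 = 8;  s_186 = 0;  s_187 = 5;  s_188 = 1;  s_189 = 6;  s_190 = 10
  s_191 = 7;  s_192 = 8;  s_193 = 9;  s_194 = 6;  s_195 = 8;  s_196 = 3
  s_197 = 0;  s_198 = 5;  s_199 = 8;  s_200 = 1;  s_201 = 4;  s_202 = 3
  s_203 = 10;  s_204 = 3;  s_205 = 7;  s_206 = 10;  s_207 = 4;  s_208 = 1
  s_209 = 3;  s_210 = 6;  s_211 = 0;  s_212 = 0;  s_213 = 6;  s_214 = 10
  s_215 = 3;  s_216 = 5;  s_217 = 6;  s_218 = 6;  s_219 = 3;  s_220 = 0
  s_221 = 10;  s_222 = 3;  s_223 = 2;  s_224 = 6;  s_225 = 9;  s_226 = 4
  s_227 = 4;  s_228 = 1;  s_229 = 5;  s_230 = 8;  s_231 = 2;  s_232 = 0
  s_233 = 1;  s_234 = 7;  s_235 = 6;  s_236 = 10;  s_237 = 1;  s_238 = 9
  s_239 = 2;  s_240 = 7;  s_241 = 9;  s_242 = 1;  s_243 = 1;  s_244 = 8
  s_245 = 8;  s_246 = 4;  s_247 = 9;  s_248 = 6;  s_249 = 1;  s_250 = 9
  s_251 = 2;  s_252 = 0;  s_253 = 8;  s_254 = 3;  s_255 = 2;  s_256 = 10
  s_257 = 0;  s_258 = 4;  s_259 = 7;  s_260 = 8;  s_261 = 8;  s_262 = 6
  s_263 = 3;  s_264 = 5;  s_265 = 10;  s_266 = 8;  s_267 = 0;  s_268 = 2
  s_269 = 3;  s_270 = 9;  s_271 = 3;  s_272 = 1;  s_273 = 5;  s_274 = 1
  s_275 = 2;  s_276 = 10;  s_277 = 8;  s_278 = 1;  s_279 = 4;  s_280 = 8
  s_281 = 10;  s_282 = 5;  s_283 = 4;  s_284 = 3;  s_285 = 1;  s_286 = 9
  s_287 = 7;  s_288 = 8;  s_289 = 10;  s_290 = 1;  s_291 = 10;  s_292 = 9
  s_293 = 1;  s_294 = 1;  s_295 = 0;  s_296 = 8;  s_297 = 3;  s_298 = 5
  s_299 = 4;  s_300 = 8;  s_301 = 5;  s_302 = 0;  s_303 = 10;  s_304 = 3
  s_305 = 8;  s_306 = 0;  s_307 = 5;  s_308 = 1;  s_309 = 6;  s_310 = 10
  s_311 = 7;  s_312 = 8;  s_313 = 9;  s_314 = 6;  s_315 = 8;  s_316 = 3
  s_317 = 0;  s_318 = 5;  s_319 = 8;  s_320 = 1;  s_321 = 4;  s_322 = 3
  s_323 = 10;  s_324 = 3;  s_325 = 7;  s_326 = 10;  s_327 = 4;  s_328 = 1
  s_329 = 3;  s_330 = 6;  s_331 = 0;  s_332 = 0;  s_333 = 6
s_334 = 4·6 + 7·0 + 0·0 + 7·6 + 7·3 = 10
s_335 = 4·10 + 7·6 + 0·0 + 7·0 + 7·6 = 3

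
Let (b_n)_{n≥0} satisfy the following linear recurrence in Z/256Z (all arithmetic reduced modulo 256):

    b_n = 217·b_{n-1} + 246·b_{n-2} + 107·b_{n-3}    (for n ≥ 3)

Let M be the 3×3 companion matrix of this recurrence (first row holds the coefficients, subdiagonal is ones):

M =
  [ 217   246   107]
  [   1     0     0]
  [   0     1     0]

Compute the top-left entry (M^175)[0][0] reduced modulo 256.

123

(M^175)[0][0] is the top entry after applying M 175 times to the unit state (1, 0, 0). Equivalently it is h_{177} for the auxiliary sequence (h_n) obeying the same recurrence with h_2 = 1 and h_i = 0 for 0 ≤ i < 2:
h_3 = 217·1 + 246·0 + 107·0 = 217
h_4 = 217·217 + 246·1 + 107·0 = 231
h_5 = 217·231 + 246·217 + 107·1 = 192
h_6 = 217·192 + 246·231 + 107·217 = 109
h_7 = 217·109 + 246·192 + 107·231 = 114
h_8 = 217·114 + 246·109 + 107·192 = 160
Continuing the recurrence:
  h_9 = 187;  h_10 = 233;  h_11 = 19;  h_12 = 42;  h_13 = 63;  h_14 = 180
  h_15 = 172;  h_16 = 25;  h_17 = 181;  h_18 = 87;  h_19 = 32;  h_20 = 97
  h_21 = 86;  h_22 = 124;  h_23 = 75;  h_24 = 173;  h_25 = 139;  h_26 = 106
  h_27 = 187;  h_28 = 120;  h_29 = 184;  h_30 = 113;  h_31 = 193;  h_32 = 23
  h_33 = 48;  h_34 = 117;  h_35 = 234;  h_36 = 216;  h_37 = 219;  h_38 = 1
  h_39 = 147;  h_40 = 26;  h_41 = 183;  h_42 = 140;  h_43 = 100;  h_44 = 201
  h_45 = 253;  h_46 = 103;  h_47 = 112;  h_48 = 169;  h_49 = 238;  h_50 = 244
  h_51 = 43;  h_52 = 101;  h_53 = 235;  h_54 = 58;  h_55 = 51;  h_56 = 48
  h_57 = 240;  h_58 = 225;  h_59 = 105;  h_60 = 135;  h_61 = 96;  h_62 = 253
  h_63 = 34;  h_64 = 16;  h_65 = 251;  h_66 = 89;  h_67 = 83;  h_68 = 202
  h_69 = 47;  h_70 = 164;  h_71 = 156;  h_72 = 121;  h_73 = 5;  h_74 = 183
  h_75 = 128;  h_76 = 113;  h_77 = 70;  h_78 = 108;  h_79 = 11;  h_80 = 93
  h_81 = 139;  h_82 = 202;  h_83 = 171;  h_84 = 40;  h_85 = 168;  h_86 = 81
  h_87 = 209;  h_88 = 55;  h_89 = 80;  h_90 = 5;  h_91 = 26;  h_92 = 72
  h_93 = 27;  h_94 = 241;  h_95 = 83;  h_96 = 58;  h_97 = 167;  h_98 = 252
  h_99 = 84;  h_100 = 41;  h_101 = 205;  h_102 = 71;  h_103 = 80;  h_104 = 185
  h_105 = 94;  h_106 = 228;  h_107 = 235;  h_108 = 149;  h_109 = 107;  h_110 = 26
  h_111 = 35;  h_112 = 96;  h_113 = 224;  h_114 = 193;  h_115 = 249;  h_116 = 39
  h_117 = 0;  h_118 = 141;  h_119 = 210;  h_120 = 128;  h_121 = 59;  h_122 = 201
  h_123 = 147;  h_124 = 106;  h_125 = 31;  h_126 = 148;  h_127 = 140;  h_128 = 217
  h_129 = 85;  h_130 = 23;  h_131 = 224;  h_132 = 129;  h_133 = 54;  h_134 = 92
  h_135 = 203;  h_136 = 13;  h_137 = 139;  h_138 = 42;  h_139 = 155;  h_140 = 216
  h_141 = 152;  h_142 = 49;  h_143 = 225;  h_144 = 87;  h_145 = 112;  h_146 = 149
  h_147 = 74;  h_148 = 184;  h_149 = 91;  h_150 = 225;  h_151 = 19;  h_152 = 90
  h_153 = 151;  h_154 = 108;  h_155 = 68;  h_156 = 137;  h_157 = 157;  h_158 = 39
  h_159 = 48;  h_160 = 201;  h_161 = 206;  h_162 = 212;  h_163 = 171;  h_164 = 197
  h_165 = 235;  h_166 = 250;  h_167 = 19;  h_168 = 144;  h_169 = 208;  h_170 = 161
  h_171 = 137;  h_172 = 199;  h_173 = 160;  h_174 = 29;  h_175 = 130
h_176 = 217·130 + 246·29 + 107·160 = 240
h_177 = 217·240 + 246·130 + 107·29 = 123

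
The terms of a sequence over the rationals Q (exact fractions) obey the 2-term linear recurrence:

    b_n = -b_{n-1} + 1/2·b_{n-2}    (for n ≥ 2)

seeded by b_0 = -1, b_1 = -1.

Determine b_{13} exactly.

-1351/64

b_2 = -1·-1 + 1/2·-1 = 1/2
b_3 = -1·1/2 + 1/2·-1 = -1
b_4 = -1·-1 + 1/2·1/2 = 5/4
b_5 = -1·5/4 + 1/2·-1 = -7/4
b_6 = -1·-7/4 + 1/2·5/4 = 19/8
b_7 = -1·19/8 + 1/2·-7/4 = -13/4
b_8 = -1·-13/4 + 1/2·19/8 = 71/16
b_9 = -1·71/16 + 1/2·-13/4 = -97/16
b_10 = -1·-97/16 + 1/2·71/16 = 265/32
b_11 = -1·265/32 + 1/2·-97/16 = -181/16
b_12 = -1·-181/16 + 1/2·265/32 = 989/64
b_13 = -1·989/64 + 1/2·-181/16 = -1351/64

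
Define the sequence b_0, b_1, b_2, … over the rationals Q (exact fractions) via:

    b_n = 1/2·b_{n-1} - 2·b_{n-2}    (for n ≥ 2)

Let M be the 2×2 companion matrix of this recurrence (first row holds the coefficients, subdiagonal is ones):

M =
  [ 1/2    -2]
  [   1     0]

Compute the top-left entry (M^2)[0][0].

(M^2)[0][0] is the top entry after applying M 2 times to the unit state (1, 0). Equivalently it is h_{3} for the auxiliary sequence (h_n) obeying the same recurrence with h_1 = 1 and h_i = 0 for 0 ≤ i < 1:
h_2 = 1/2·1 + -2·0 = 1/2
h_3 = 1/2·1/2 + -2·1 = -7/4

-7/4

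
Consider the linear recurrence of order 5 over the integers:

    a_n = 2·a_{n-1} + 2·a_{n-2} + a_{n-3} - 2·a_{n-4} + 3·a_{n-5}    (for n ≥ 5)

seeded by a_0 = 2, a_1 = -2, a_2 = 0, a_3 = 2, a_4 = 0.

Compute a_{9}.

564

a_5 = 2·0 + 2·2 + 1·0 + -2·-2 + 3·2 = 14
a_6 = 2·14 + 2·0 + 1·2 + -2·0 + 3·-2 = 24
a_7 = 2·24 + 2·14 + 1·0 + -2·2 + 3·0 = 72
a_8 = 2·72 + 2·24 + 1·14 + -2·0 + 3·2 = 212
a_9 = 2·212 + 2·72 + 1·24 + -2·14 + 3·0 = 564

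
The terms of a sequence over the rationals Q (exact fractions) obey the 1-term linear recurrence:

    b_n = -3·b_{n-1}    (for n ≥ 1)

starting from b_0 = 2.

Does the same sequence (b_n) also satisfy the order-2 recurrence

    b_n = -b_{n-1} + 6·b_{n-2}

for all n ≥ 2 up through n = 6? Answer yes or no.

Terms b_0..b_6: 2, -6, 18, -54, 162, -486, 1458
n=2: candidate gives 18, actual b_2 = 18 ✓
n=3: candidate gives -54, actual b_3 = -54 ✓
n=4: candidate gives 162, actual b_4 = 162 ✓
n=5: candidate gives -486, actual b_5 = -486 ✓
n=6: candidate gives 1458, actual b_6 = 1458 ✓

yes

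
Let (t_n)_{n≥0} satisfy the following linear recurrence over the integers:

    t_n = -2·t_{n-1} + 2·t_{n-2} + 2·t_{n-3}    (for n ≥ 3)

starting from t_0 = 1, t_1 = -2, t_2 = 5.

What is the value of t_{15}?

t_3 = -2·5 + 2·-2 + 2·1 = -12
t_4 = -2·-12 + 2·5 + 2·-2 = 30
t_5 = -2·30 + 2·-12 + 2·5 = -74
t_6 = -2·-74 + 2·30 + 2·-12 = 184
t_7 = -2·184 + 2·-74 + 2·30 = -456
t_8 = -2·-456 + 2·184 + 2·-74 = 1132
t_9 = -2·1132 + 2·-456 + 2·184 = -2808
t_10 = -2·-2808 + 2·1132 + 2·-456 = 6968
t_11 = -2·6968 + 2·-2808 + 2·1132 = -17288
t_12 = -2·-17288 + 2·6968 + 2·-2808 = 42896
t_13 = -2·42896 + 2·-17288 + 2·6968 = -106432
t_14 = -2·-106432 + 2·42896 + 2·-17288 = 264080
t_15 = -2·264080 + 2·-106432 + 2·42896 = -655232

-655232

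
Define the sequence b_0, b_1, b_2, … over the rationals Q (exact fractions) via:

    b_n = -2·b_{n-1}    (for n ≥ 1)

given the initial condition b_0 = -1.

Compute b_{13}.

b_1 = -2·-1 = 2
b_2 = -2·2 = -4
b_3 = -2·-4 = 8
b_4 = -2·8 = -16
b_5 = -2·-16 = 32
b_6 = -2·32 = -64
b_7 = -2·-64 = 128
b_8 = -2·128 = -256
b_9 = -2·-256 = 512
b_10 = -2·512 = -1024
b_11 = -2·-1024 = 2048
b_12 = -2·2048 = -4096
b_13 = -2·-4096 = 8192

8192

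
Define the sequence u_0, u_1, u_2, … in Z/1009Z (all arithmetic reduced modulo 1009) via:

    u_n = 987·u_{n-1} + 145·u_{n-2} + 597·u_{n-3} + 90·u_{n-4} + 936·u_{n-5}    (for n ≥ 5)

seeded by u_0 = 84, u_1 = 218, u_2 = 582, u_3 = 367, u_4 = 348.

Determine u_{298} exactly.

u_5 = 987·348 + 145·367 + 597·582 + 90·218 + 936·84 = 883
u_6 = 987·883 + 145·348 + 597·367 + 90·582 + 936·218 = 43
u_7 = 987·43 + 145·883 + 597·348 + 90·367 + 936·582 = 491
u_8 = 987·491 + 145·43 + 597·883 + 90·348 + 936·367 = 415
u_9 = 987·415 + 145·491 + 597·43 + 90·883 + 936·348 = 542
u_10 = 987·542 + 145·415 + 597·491 + 90·43 + 936·883 = 287
Continuing the recurrence:
  u_11 = 869;  u_12 = 482;  u_13 = 507;  u_14 = 771;  u_15 = 993;  u_16 = 250
  u_17 = 789;  u_18 = 350;  u_19 = 468;  u_20 = 385;  u_21 = 238;  u_22 = 179
  u_23 = 521;  u_24 = 670;  u_25 = 552;  u_26 = 260;  u_27 = 606;  u_28 = 831
  u_29 = 571;  u_30 = 787;  u_31 = 829;  u_32 = 149;  u_33 = 345;  u_34 = 278
  u_35 = 689;  u_36 = 372;  u_37 = 385;  u_38 = 570;  u_39 = 349;  u_40 = 435
  u_41 = 354;  u_42 = 279;  u_43 = 59;  u_44 = 819;  u_45 = 810;  u_46 = 220
  u_47 = 267;  u_48 = 842;  u_49 = 177;  u_50 = 141;  u_51 = 455;  u_52 = 863
  u_53 = 874;  u_54 = 954;  u_55 = 805;  u_56 = 733;  u_57 = 687;  u_58 = 522
  u_59 = 833;  u_60 = 478;  u_61 = 390;  u_62 = 919;  u_63 = 367;  u_64 = 189
  u_65 = 578;  u_66 = 463;  u_67 = 41;  u_68 = 945;  u_69 = 116;  u_70 = 13
  u_71 = 685;  u_72 = 900;  u_73 = 489;  u_74 = 745;  u_75 = 702;  u_76 = 810
  u_77 = 527;  u_78 = 344;  u_79 = 208;  u_80 = 175;  u_81 = 16;  u_82 = 428
  u_83 = 177;  u_84 = 681;  u_85 = 596;  u_86 = 620;  u_87 = 892;  u_88 = 227
  u_89 = 976;  u_90 = 300;  u_91 = 741;  u_92 = 144;  u_93 = 487;  u_94 = 659
  u_95 = 210;  u_96 = 508;  u_97 = 37;  u_98 = 1004;  u_99 = 51;  u_100 = 182
  u_101 = 958;  u_102 = 322;  u_103 = 248;  u_104 = 237;  u_105 = 277;  u_106 = 167
  u_107 = 219;  u_108 = 318;  u_109 = 917;  u_110 = 138;  u_111 = 378;  u_112 = 682
  u_113 = 897;  u_114 = 69;  u_115 = 661;  u_116 = 727;  u_117 = 638;  u_118 = 927
  u_119 = 593;  u_120 = 806;  u_121 = 441;  u_122 = 608;  u_123 = 842;  u_124 = 942
  u_125 = 225;  u_126 = 991;  u_127 = 202;  u_128 = 244;  u_129 = 984;  u_130 = 246
  u_131 = 739;  u_132 = 602;  u_133 = 749;  u_134 = 181;  u_135 = 1006;  u_136 = 476
  u_137 = 543;  u_138 = 752;  u_139 = 919;  u_140 = 993;  u_141 = 354;  u_142 = 527
  u_143 = 485;  u_144 = 702;  u_145 = 946;  u_146 = 619;  u_147 = 947;  u_148 = 563
  u_149 = 659;  u_150 = 631;  u_151 = 750;  u_152 = 952;  u_153 = 422;  u_154 = 978
  u_155 = 848;  u_156 = 400;  u_157 = 570;  u_158 = 503;  u_159 = 502;  u_160 = 929
  u_161 = 404;  u_162 = 346;  u_163 = 570;  u_164 = 884;  u_165 = 183;  u_166 = 943
  u_167 = 593;  u_168 = 478;  u_169 = 113;  u_170 = 973;  u_171 = 518;  u_172 = 126
  u_173 = 897;  u_174 = 656;  u_175 = 970;  u_176 = 622;  u_177 = 874;  u_178 = 878
  u_179 = 543;  u_180 = 768;  u_181 = 742;  u_182 = 555;  u_183 = 855;  u_184 = 359
  u_185 = 42;  u_186 = 382;  u_187 = 230;  u_188 = 903;  u_189 = 158;  u_190 = 446
  u_191 = 143;  u_192 = 368;  u_193 = 177;  u_194 = 994;  u_195 = 996;  u_196 = 336
  u_197 = 95;  u_198 = 382;  u_199 = 52;  u_200 = 890;  u_201 = 254;  u_202 = 331
  u_203 = 884;  u_204 = 203;  u_205 = 727;  u_206 = 514;  u_207 = 283;  u_208 = 1002
  u_209 = 103;  u_210 = 446;  u_211 = 1000;  u_212 = 134;  u_213 = 369;  u_214 = 218
  u_215 = 493;  u_216 = 515;  u_217 = 830;  u_218 = 359;  u_219 = 367;  u_220 = 956
  u_221 = 82;  u_222 = 719;  u_223 = 515;  u_224 = 337;  u_225 = 226;  u_226 = 418
  u_227 = 682;  u_228 = 724;  u_229 = 322;  u_230 = 483;  u_231 = 712;  u_232 = 648
  u_233 = 313;  u_234 = 359;  u_235 = 123;  u_236 = 394;  u_237 = 538;  u_238 = 43
  u_239 = 499;  u_240 = 873;  u_241 = 605;  u_242 = 426;  u_243 = 590;  u_244 = 86
  u_245 = 776;  u_246 = 761;  u_247 = 619;  u_248 = 998;  u_249 = 458;  u_250 = 420
  u_251 = 310;  u_252 = 827;  u_253 = 675;  u_254 = 882;  u_255 = 354;  u_256 = 756
  u_257 = 627;  u_258 = 263;  u_259 = 444;  u_260 = 924;  u_261 = 505;  u_262 = 579
  u_263 = 233;  u_264 = 219;  u_265 = 487;  u_266 = 830;  u_267 = 361;  u_268 = 230
  u_269 = 553;  u_270 = 393;  u_271 = 138;  u_272 = 62;  u_273 = 700;  u_274 = 347
  u_275 = 594;  u_276 = 639;  u_277 = 699;  u_278 = 353;  u_279 = 719;  u_280 = 660
  u_281 = 922;  u_282 = 73;  u_283 = 5;  u_284 = 764;  u_285 = 749;  u_286 = 227
  u_287 = 899;  u_288 = 978;  u_289 = 719;  u_290 = 850;  u_291 = 217;  u_292 = 27
  u_293 = 903;  u_294 = 387;  u_295 = 165;  u_296 = 8
u_297 = 987·8 + 145·165 + 597·387 + 90·903 + 936·27 = 108
u_298 = 987·108 + 145·8 + 597·165 + 90·387 + 936·903 = 615

615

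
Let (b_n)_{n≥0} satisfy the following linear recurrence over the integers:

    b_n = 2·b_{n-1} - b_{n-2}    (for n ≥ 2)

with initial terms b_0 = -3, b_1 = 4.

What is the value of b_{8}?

53

b_2 = 2·4 + -1·-3 = 11
b_3 = 2·11 + -1·4 = 18
b_4 = 2·18 + -1·11 = 25
b_5 = 2·25 + -1·18 = 32
b_6 = 2·32 + -1·25 = 39
b_7 = 2·39 + -1·32 = 46
b_8 = 2·46 + -1·39 = 53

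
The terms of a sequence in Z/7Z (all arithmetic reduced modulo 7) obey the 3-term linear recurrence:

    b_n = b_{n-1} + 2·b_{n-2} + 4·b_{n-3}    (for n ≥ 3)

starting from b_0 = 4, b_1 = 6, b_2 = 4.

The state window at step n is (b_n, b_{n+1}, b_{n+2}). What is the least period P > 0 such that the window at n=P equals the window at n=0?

n=0: window = (4, 6, 4)
n=1: window = (6, 4, 4)
n=2: window = (4, 4, 1)
n=3: window = (4, 1, 4)
n=4: window = (1, 4, 1)
n=5: window = (4, 1, 6)
n=6: window = (1, 6, 3)
n=7: window = (6, 3, 5)
n=8: window = (3, 5, 0)
n=9: window = (5, 0, 1)
n=10: window = (0, 1, 0)
n=11: window = (1, 0, 2)
n=12: window = (0, 2, 6)
n=13: window = (2, 6, 3)
n=14: window = (6, 3, 2)
n=15: window = (3, 2, 4)
n=16: window = (2, 4, 6)
n=17: window = (4, 6, 1)
n=18: window = (6, 1, 1)
n=19: window = (1, 1, 6)
n=20: window = (1, 6, 5)
n=21: window = (6, 5, 0)
n=22: window = (5, 0, 6)
n=23: window = (0, 6, 5)
n=24: window = (6, 5, 3)
n=25: window = (5, 3, 2)
n=26: window = (3, 2, 0)
n=27: window = (2, 0, 2)
n=28: window = (0, 2, 3)
n=29: window = (2, 3, 0)
n=30: window = (3, 0, 0)
n=31: window = (0, 0, 5)
n=32: window = (0, 5, 5)
n=33: window = (5, 5, 1)
n=34: window = (5, 1, 3)
n=35: window = (1, 3, 4)
n=36: window = (3, 4, 0)
n=37: window = (4, 0, 6)
n=38: window = (0, 6, 1)
n=39: window = (6, 1, 6)
n=40: window = (1, 6, 4)
…
n=169: window = (0, 1, 4)
n=170: window = (1, 4, 6)
n=171: window = (4, 6, 4)
window at n=171 equals window at n=0 → period = 171

171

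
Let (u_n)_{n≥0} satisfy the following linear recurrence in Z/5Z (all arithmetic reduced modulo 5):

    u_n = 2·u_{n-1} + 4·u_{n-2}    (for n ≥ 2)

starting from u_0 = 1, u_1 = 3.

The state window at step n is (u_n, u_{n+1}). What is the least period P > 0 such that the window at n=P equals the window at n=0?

5

n=0: window = (1, 3)
n=1: window = (3, 0)
n=2: window = (0, 2)
n=3: window = (2, 4)
n=4: window = (4, 1)
n=5: window = (1, 3)
window at n=5 equals window at n=0 → period = 5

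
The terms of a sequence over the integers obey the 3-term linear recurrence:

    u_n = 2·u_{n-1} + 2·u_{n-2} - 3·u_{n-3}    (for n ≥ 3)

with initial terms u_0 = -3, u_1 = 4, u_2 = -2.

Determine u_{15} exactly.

180445

u_3 = 2·-2 + 2·4 + -3·-3 = 13
u_4 = 2·13 + 2·-2 + -3·4 = 10
u_5 = 2·10 + 2·13 + -3·-2 = 52
u_6 = 2·52 + 2·10 + -3·13 = 85
u_7 = 2·85 + 2·52 + -3·10 = 244
u_8 = 2·244 + 2·85 + -3·52 = 502
u_9 = 2·502 + 2·244 + -3·85 = 1237
u_10 = 2·1237 + 2·502 + -3·244 = 2746
u_11 = 2·2746 + 2·1237 + -3·502 = 6460
u_12 = 2·6460 + 2·2746 + -3·1237 = 14701
u_13 = 2·14701 + 2·6460 + -3·2746 = 34084
u_14 = 2·34084 + 2·14701 + -3·6460 = 78190
u_15 = 2·78190 + 2·34084 + -3·14701 = 180445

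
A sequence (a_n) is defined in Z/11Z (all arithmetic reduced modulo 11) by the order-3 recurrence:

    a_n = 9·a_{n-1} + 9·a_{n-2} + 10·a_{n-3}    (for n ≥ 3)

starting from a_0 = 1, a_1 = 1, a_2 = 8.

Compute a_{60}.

a_3 = 9·8 + 9·1 + 10·1 = 3
a_4 = 9·3 + 9·8 + 10·1 = 10
a_5 = 9·10 + 9·3 + 10·8 = 10
a_6 = 9·10 + 9·10 + 10·3 = 1
a_7 = 9·1 + 9·10 + 10·10 = 1
a_8 = 9·1 + 9·1 + 10·10 = 8
(a_6, a_7, a_8) = (1, 1, 8) = (a_0, a_1, a_2), so the sequence has period 6.
60 ≡ 0 (mod 6), hence a_60 = a_0 = 1.

1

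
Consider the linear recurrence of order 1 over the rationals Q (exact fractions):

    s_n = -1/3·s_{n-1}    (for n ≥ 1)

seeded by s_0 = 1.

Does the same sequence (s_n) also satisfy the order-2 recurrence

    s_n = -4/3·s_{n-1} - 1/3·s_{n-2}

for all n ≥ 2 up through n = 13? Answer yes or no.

Terms s_0..s_13: 1, -1/3, 1/9, -1/27, 1/81, -1/243, 1/729, -1/2187, 1/6561, -1/19683, 1/59049, -1/177147, 1/531441, -1/1594323
n=2: candidate gives 1/9, actual s_2 = 1/9 ✓
n=3: candidate gives -1/27, actual s_3 = -1/27 ✓
n=4: candidate gives 1/81, actual s_4 = 1/81 ✓
n=5: candidate gives -1/243, actual s_5 = -1/243 ✓
n=6: candidate gives 1/729, actual s_6 = 1/729 ✓
n=7: candidate gives -1/2187, actual s_7 = -1/2187 ✓
n=8: candidate gives 1/6561, actual s_8 = 1/6561 ✓
n=9: candidate gives -1/19683, actual s_9 = -1/19683 ✓
n=10: candidate gives 1/59049, actual s_10 = 1/59049 ✓
n=11: candidate gives -1/177147, actual s_11 = -1/177147 ✓
n=12: candidate gives 1/531441, actual s_12 = 1/531441 ✓
n=13: candidate gives -1/1594323, actual s_13 = -1/1594323 ✓

yes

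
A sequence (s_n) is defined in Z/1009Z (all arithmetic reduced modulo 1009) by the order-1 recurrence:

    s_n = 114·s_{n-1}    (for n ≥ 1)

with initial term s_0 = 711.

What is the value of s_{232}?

s_1 = 114·711 = 334
s_2 = 114·334 = 743
s_3 = 114·743 = 955
s_4 = 114·955 = 907
s_5 = 114·907 = 480
s_6 = 114·480 = 234
Continuing the recurrence:
  s_7 = 442;  s_8 = 947;  s_9 = 1004;  s_10 = 439;  s_11 = 605;  s_12 = 358
  s_13 = 452;  s_14 = 69;  s_15 = 803;  s_16 = 732;  s_17 = 710;  s_18 = 220
  s_19 = 864;  s_20 = 623;  s_21 = 392;  s_22 = 292;  s_23 = 1000;  s_24 = 992
  s_25 = 80;  s_26 = 39;  s_27 = 410;  s_28 = 326;  s_29 = 840;  s_30 = 914
  s_31 = 269;  s_32 = 396;  s_33 = 748;  s_34 = 516;  s_35 = 302;  s_36 = 122
  s_37 = 791;  s_38 = 373;  s_39 = 144;  s_40 = 272;  s_41 = 738;  s_42 = 385
  s_43 = 503;  s_44 = 838;  s_45 = 686;  s_46 = 511;  s_47 = 741;  s_48 = 727
  s_49 = 140;  s_50 = 825;  s_51 = 213;  s_52 = 66;  s_53 = 461;  s_54 = 86
  s_55 = 723;  s_56 = 693;  s_57 = 300;  s_58 = 903;  s_59 = 24;  s_60 = 718
  s_61 = 123;  s_62 = 905;  s_63 = 252;  s_64 = 476;  s_65 = 787;  s_66 = 926
  s_67 = 628;  s_68 = 962;  s_69 = 696;  s_70 = 642;  s_71 = 540;  s_72 = 11
  s_73 = 245;  s_74 = 687;  s_75 = 625;  s_76 = 620;  s_77 = 50;  s_78 = 655
  s_79 = 4;  s_80 = 456;  s_81 = 525;  s_82 = 319;  s_83 = 42;  s_84 = 752
  s_85 = 972;  s_86 = 827;  s_87 = 441;  s_88 = 833;  s_89 = 116;  s_90 = 107
  s_91 = 90;  s_92 = 170;  s_93 = 209;  s_94 = 619;  s_95 = 945;  s_96 = 776
  s_97 = 681;  s_98 = 950;  s_99 = 337;  s_100 = 76;  s_101 = 592;  s_102 = 894
  s_103 = 7;  s_104 = 798;  s_105 = 162;  s_106 = 306;  s_107 = 578;  s_108 = 307
  s_109 = 692;  s_110 = 186;  s_111 = 15;  s_112 = 701;  s_113 = 203;  s_114 = 944
  s_115 = 662;  s_116 = 802;  s_117 = 618;  s_118 = 831;  s_119 = 897;  s_120 = 349
  s_121 = 435;  s_122 = 149;  s_123 = 842;  s_124 = 133;  s_125 = 27;  s_126 = 51
  s_127 = 769;  s_128 = 892;  s_129 = 788;  s_130 = 31;  s_131 = 507;  s_132 = 285
  s_133 = 202;  s_134 = 830;  s_135 = 783;  s_136 = 470;  s_137 = 103;  s_138 = 643
  s_139 = 654;  s_140 = 899;  s_141 = 577;  s_142 = 193;  s_143 = 813;  s_144 = 863
  s_145 = 509;  s_146 = 513;  s_147 = 969;  s_148 = 485;  s_149 = 804;  s_150 = 846
  s_151 = 589;  s_152 = 552;  s_153 = 370;  s_154 = 811;  s_155 = 635;  s_156 = 751
  s_157 = 858;  s_158 = 948;  s_159 = 109;  s_160 = 318;  s_161 = 937;  s_162 = 873
  s_163 = 640;  s_164 = 312;  s_165 = 253;  s_166 = 590;  s_167 = 666;  s_168 = 249
  s_169 = 134;  s_170 = 141;  s_171 = 939;  s_172 = 92;  s_173 = 398;  s_174 = 976
  s_175 = 274;  s_176 = 966;  s_177 = 143;  s_178 = 158;  s_179 = 859;  s_180 = 53
  s_181 = 997;  s_182 = 650;  s_183 = 443;  s_184 = 52;  s_185 = 883;  s_186 = 771
  s_187 = 111;  s_188 = 546;  s_189 = 695;  s_190 = 528;  s_191 = 661;  s_192 = 688
  s_193 = 739;  s_194 = 499;  s_195 = 382;  s_196 = 161;  s_197 = 192;  s_198 = 699
  s_199 = 984;  s_200 = 177;  s_201 = 1007;  s_202 = 781;  s_203 = 242;  s_204 = 345
  s_205 = 988;  s_206 = 633;  s_207 = 523;  s_208 = 91;  s_209 = 284;  s_210 = 88
  s_211 = 951;  s_212 = 451;  s_213 = 964;  s_214 = 924;  s_215 = 400;  s_216 = 195
  s_217 = 32;  s_218 = 621;  s_219 = 164;  s_220 = 534;  s_221 = 336;  s_222 = 971
  s_223 = 713;  s_224 = 562;  s_225 = 501;  s_226 = 610;  s_227 = 928;  s_228 = 856
  s_229 = 720;  s_230 = 351
s_231 = 114·351 = 663
s_232 = 114·663 = 916

916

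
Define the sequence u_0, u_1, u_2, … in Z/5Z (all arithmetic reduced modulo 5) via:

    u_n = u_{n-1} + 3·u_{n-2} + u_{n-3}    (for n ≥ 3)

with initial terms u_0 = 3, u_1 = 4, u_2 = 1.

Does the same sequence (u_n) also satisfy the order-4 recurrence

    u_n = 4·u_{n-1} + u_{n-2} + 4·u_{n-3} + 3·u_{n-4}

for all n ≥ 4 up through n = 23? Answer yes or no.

Terms u_0..u_23: 3, 4, 1, 1, 3, 2, 2, 1, 4, 4, 2, 3, 3, 4, 1, 1, 3, 2, 2, 1, 4, 4, 2, 3
n=4: candidate gives 0, actual u_4 = 3 ✗

no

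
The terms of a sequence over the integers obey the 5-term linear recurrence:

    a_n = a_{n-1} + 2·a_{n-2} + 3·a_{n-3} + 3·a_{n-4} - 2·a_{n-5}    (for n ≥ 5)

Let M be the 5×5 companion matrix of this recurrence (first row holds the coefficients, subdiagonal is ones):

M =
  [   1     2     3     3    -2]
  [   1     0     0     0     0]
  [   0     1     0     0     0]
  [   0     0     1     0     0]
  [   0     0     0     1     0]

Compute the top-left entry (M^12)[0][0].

(M^12)[0][0] is the top entry after applying M 12 times to the unit state (1, 0, 0, 0, 0). Equivalently it is h_{16} for the auxiliary sequence (h_n) obeying the same recurrence with h_4 = 1 and h_i = 0 for 0 ≤ i < 4:
h_5 = 1·1 + 2·0 + 3·0 + 3·0 + -2·0 = 1
h_6 = 1·1 + 2·1 + 3·0 + 3·0 + -2·0 = 3
h_7 = 1·3 + 2·1 + 3·1 + 3·0 + -2·0 = 8
h_8 = 1·8 + 2·3 + 3·1 + 3·1 + -2·0 = 20
h_9 = 1·20 + 2·8 + 3·3 + 3·1 + -2·1 = 46
h_10 = 1·46 + 2·20 + 3·8 + 3·3 + -2·1 = 117
h_11 = 1·117 + 2·46 + 3·20 + 3·8 + -2·3 = 287
h_12 = 1·287 + 2·117 + 3·46 + 3·20 + -2·8 = 703
h_13 = 1·703 + 2·287 + 3·117 + 3·46 + -2·20 = 1726
h_14 = 1·1726 + 2·703 + 3·287 + 3·117 + -2·46 = 4252
h_15 = 1·4252 + 2·1726 + 3·703 + 3·287 + -2·117 = 10440
h_16 = 1·10440 + 2·4252 + 3·1726 + 3·703 + -2·287 = 25657

25657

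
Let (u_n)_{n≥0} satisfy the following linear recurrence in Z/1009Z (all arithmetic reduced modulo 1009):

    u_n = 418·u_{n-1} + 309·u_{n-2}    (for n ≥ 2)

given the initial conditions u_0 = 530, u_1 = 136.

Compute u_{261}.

21

u_2 = 418·136 + 309·530 = 656
u_3 = 418·656 + 309·136 = 415
u_4 = 418·415 + 309·656 = 826
u_5 = 418·826 + 309·415 = 282
u_6 = 418·282 + 309·826 = 789
u_7 = 418·789 + 309·282 = 223
u_8 = 418·223 + 309·789 = 9
u_9 = 418·9 + 309·223 = 21
u_10 = 418·21 + 309·9 = 460
u_11 = 418·460 + 309·21 = 1005
u_12 = 418·1005 + 309·460 = 217
u_13 = 418·217 + 309·1005 = 678
u_14 = 418·678 + 309·217 = 334
u_15 = 418·334 + 309·678 = 0
u_16 = 418·0 + 309·334 = 288
u_17 = 418·288 + 309·0 = 313
u_18 = 418·313 + 309·288 = 873
u_19 = 418·873 + 309·313 = 518
u_20 = 418·518 + 309·873 = 952
u_21 = 418·952 + 309·518 = 21
u_22 = 418·21 + 309·952 = 246
u_23 = 418·246 + 309·21 = 345
u_24 = 418·345 + 309·246 = 262
u_25 = 418·262 + 309·345 = 195
u_26 = 418·195 + 309·262 = 19
u_27 = 418·19 + 309·195 = 594
u_28 = 418·594 + 309·19 = 904
u_29 = 418·904 + 309·594 = 414
u_30 = 418·414 + 309·904 = 356
u_31 = 418·356 + 309·414 = 268
u_32 = 418·268 + 309·356 = 48
u_33 = 418·48 + 309·268 = 967
u_34 = 418·967 + 309·48 = 303
u_35 = 418·303 + 309·967 = 668
u_36 = 418·668 + 309·303 = 530
u_37 = 418·530 + 309·668 = 136
(u_36, u_37) = (530, 136) = (u_0, u_1), so the sequence has period 36.
261 ≡ 9 (mod 36), hence u_261 = u_9 = 21.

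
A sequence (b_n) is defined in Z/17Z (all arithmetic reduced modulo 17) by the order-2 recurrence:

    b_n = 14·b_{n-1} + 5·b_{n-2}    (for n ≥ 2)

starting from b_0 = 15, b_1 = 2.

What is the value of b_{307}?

b_2 = 14·2 + 5·15 = 1
b_3 = 14·1 + 5·2 = 7
b_4 = 14·7 + 5·1 = 1
b_5 = 14·1 + 5·7 = 15
b_6 = 14·15 + 5·1 = 11
b_7 = 14·11 + 5·15 = 8
Continuing the recurrence:
  b_8 = 14;  b_9 = 15;  b_10 = 8;  b_11 = 0;  b_12 = 6;  b_13 = 16
  b_14 = 16;  b_15 = 15;  b_16 = 1;  b_17 = 4;  b_18 = 10;  b_19 = 7
  b_20 = 12;  b_21 = 16;  b_22 = 12;  b_23 = 10;  b_24 = 13;  b_25 = 11
  b_26 = 15;  b_27 = 10;  b_28 = 11;  b_29 = 0;  b_30 = 4;  b_31 = 5
  b_32 = 5;  b_33 = 10;  b_34 = 12;  b_35 = 14;  b_36 = 1;  b_37 = 16
  b_38 = 8;  b_39 = 5;  b_40 = 8;  b_41 = 1;  b_42 = 3;  b_43 = 13
  b_44 = 10;  b_45 = 1;  b_46 = 13;  b_47 = 0;  b_48 = 14;  b_49 = 9
  b_50 = 9;  b_51 = 1;  b_52 = 8;  b_53 = 15;  b_54 = 12;  b_55 = 5
  b_56 = 11;  b_57 = 9;  b_58 = 11;  b_59 = 12;  b_60 = 2;  b_61 = 3
  b_62 = 1;  b_63 = 12;  b_64 = 3;  b_65 = 0;  b_66 = 15;  b_67 = 6
  b_68 = 6;  b_69 = 12;  b_70 = 11;  b_71 = 10;  b_72 = 8;  b_73 = 9
  b_74 = 13;  b_75 = 6;  b_76 = 13;  b_77 = 8;  b_78 = 7;  b_79 = 2
  b_80 = 12;  b_81 = 8;  b_82 = 2;  b_83 = 0;  b_84 = 10;  b_85 = 4
  b_86 = 4;  b_87 = 8;  b_88 = 13;  b_89 = 1;  b_90 = 11;  b_91 = 6
  b_92 = 3;  b_93 = 4;  b_94 = 3;  b_95 = 11;  b_96 = 16;  b_97 = 7
  b_98 = 8;  b_99 = 11;  b_100 = 7;  b_101 = 0;  b_102 = 1;  b_103 = 14
  b_104 = 14;  b_105 = 11;  b_106 = 3;  b_107 = 12;  b_108 = 13;  b_109 = 4
  b_110 = 2;  b_111 = 14;  b_112 = 2;  b_113 = 13;  b_114 = 5;  b_115 = 16
  b_116 = 11;  b_117 = 13;  b_118 = 16;  b_119 = 0;  b_120 = 12;  b_121 = 15
  b_122 = 15;  b_123 = 13;  b_124 = 2;  b_125 = 8;  b_126 = 3;  b_127 = 14
  b_128 = 7;  b_129 = 15;  b_130 = 7;  b_131 = 3;  b_132 = 9;  b_133 = 5
  b_134 = 13;  b_135 = 3;  b_136 = 5;  b_137 = 0;  b_138 = 8;  b_139 = 10
  b_140 = 10;  b_141 = 3;  b_142 = 7;  b_143 = 11;  b_144 = 2;  b_145 = 15
  b_146 = 16;  b_147 = 10;  b_148 = 16;  b_149 = 2;  b_150 = 6;  b_151 = 9
  b_152 = 3;  b_153 = 2;  b_154 = 9;  b_155 = 0;  b_156 = 11;  b_157 = 1
  b_158 = 1;  b_159 = 2;  b_160 = 16;  b_161 = 13;  b_162 = 7;  b_163 = 10
  b_164 = 5;  b_165 = 1;  b_166 = 5;  b_167 = 7;  b_168 = 4;  b_169 = 6
  b_170 = 2;  b_171 = 7;  b_172 = 6;  b_173 = 0;  b_174 = 13;  b_175 = 12
  b_176 = 12;  b_177 = 7;  b_178 = 5;  b_179 = 3;  b_180 = 16;  b_181 = 1
  b_182 = 9;  b_183 = 12;  b_184 = 9;  b_185 = 16;  b_186 = 14;  b_187 = 4
  b_188 = 7;  b_189 = 16;  b_190 = 4;  b_191 = 0;  b_192 = 3;  b_193 = 8
  b_194 = 8;  b_195 = 16;  b_196 = 9;  b_197 = 2;  b_198 = 5;  b_199 = 12
  b_200 = 6;  b_201 = 8;  b_202 = 6;  b_203 = 5;  b_204 = 15;  b_205 = 14
  b_206 = 16;  b_207 = 5;  b_208 = 14;  b_209 = 0;  b_210 = 2;  b_211 = 11
  b_212 = 11;  b_213 = 5;  b_214 = 6;  b_215 = 7;  b_216 = 9;  b_217 = 8
  b_218 = 4;  b_219 = 11;  b_220 = 4;  b_221 = 9;  b_222 = 10;  b_223 = 15
  b_224 = 5;  b_225 = 9;  b_226 = 15;  b_227 = 0;  b_228 = 7;  b_229 = 13
  b_230 = 13;  b_231 = 9;  b_232 = 4;  b_233 = 16;  b_234 = 6;  b_235 = 11
  b_236 = 14;  b_237 = 13;  b_238 = 14;  b_239 = 6;  b_240 = 1;  b_241 = 10
  b_242 = 9;  b_243 = 6;  b_244 = 10;  b_245 = 0;  b_246 = 16;  b_247 = 3
  b_248 = 3;  b_249 = 6;  b_250 = 14;  b_251 = 5;  b_252 = 4;  b_253 = 13
  b_254 = 15;  b_255 = 3;  b_256 = 15;  b_257 = 4;  b_258 = 12;  b_259 = 1
  b_260 = 6;  b_261 = 4;  b_262 = 1;  b_263 = 0;  b_264 = 5;  b_265 = 2
  b_266 = 2;  b_267 = 4;  b_268 = 15;  b_269 = 9;  b_270 = 14;  b_271 = 3
  b_272 = 10;  b_273 = 2;  b_274 = 10;  b_275 = 14;  b_276 = 8;  b_277 = 12
  b_278 = 4;  b_279 = 14;  b_280 = 12;  b_281 = 0;  b_282 = 9;  b_283 = 7
  b_284 = 7;  b_285 = 14;  b_286 = 10;  b_287 = 6;  b_288 = 15;  b_289 = 2
  b_290 = 1;  b_291 = 7;  b_292 = 1;  b_293 = 15;  b_294 = 11;  b_295 = 8
  b_296 = 14;  b_297 = 15;  b_298 = 8;  b_299 = 0;  b_300 = 6;  b_301 = 16
  b_302 = 16;  b_303 = 15;  b_304 = 1;  b_305 = 4
b_306 = 14·4 + 5·1 = 10
b_307 = 14·10 + 5·4 = 7

7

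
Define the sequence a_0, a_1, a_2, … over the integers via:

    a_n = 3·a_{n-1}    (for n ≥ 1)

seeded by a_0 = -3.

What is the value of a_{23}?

a_1 = 3·-3 = -9
a_2 = 3·-9 = -27
a_3 = 3·-27 = -81
a_4 = 3·-81 = -243
a_5 = 3·-243 = -729
a_6 = 3·-729 = -2187
a_7 = 3·-2187 = -6561
a_8 = 3·-6561 = -19683
a_9 = 3·-19683 = -59049
a_10 = 3·-59049 = -177147
a_11 = 3·-177147 = -531441
a_12 = 3·-531441 = -1594323
a_13 = 3·-1594323 = -4782969
a_14 = 3·-4782969 = -14348907
a_15 = 3·-14348907 = -43046721
a_16 = 3·-43046721 = -129140163
a_17 = 3·-129140163 = -387420489
a_18 = 3·-387420489 = -1162261467
a_19 = 3·-1162261467 = -3486784401
a_20 = 3·-3486784401 = -10460353203
a_21 = 3·-10460353203 = -31381059609
a_22 = 3·-31381059609 = -94143178827
a_23 = 3·-94143178827 = -282429536481

-282429536481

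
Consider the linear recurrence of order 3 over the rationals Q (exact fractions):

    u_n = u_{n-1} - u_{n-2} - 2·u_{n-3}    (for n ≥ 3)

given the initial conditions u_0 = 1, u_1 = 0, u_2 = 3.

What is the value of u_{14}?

291

u_3 = 1·3 + -1·0 + -2·1 = 1
u_4 = 1·1 + -1·3 + -2·0 = -2
u_5 = 1·-2 + -1·1 + -2·3 = -9
u_6 = 1·-9 + -1·-2 + -2·1 = -9
u_7 = 1·-9 + -1·-9 + -2·-2 = 4
u_8 = 1·4 + -1·-9 + -2·-9 = 31
u_9 = 1·31 + -1·4 + -2·-9 = 45
u_10 = 1·45 + -1·31 + -2·4 = 6
u_11 = 1·6 + -1·45 + -2·31 = -101
u_12 = 1·-101 + -1·6 + -2·45 = -197
u_13 = 1·-197 + -1·-101 + -2·6 = -108
u_14 = 1·-108 + -1·-197 + -2·-101 = 291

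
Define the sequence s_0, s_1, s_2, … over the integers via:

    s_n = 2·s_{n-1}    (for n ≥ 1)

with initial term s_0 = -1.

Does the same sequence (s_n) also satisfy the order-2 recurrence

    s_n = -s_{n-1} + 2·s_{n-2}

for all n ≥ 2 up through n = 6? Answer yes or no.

no

Terms s_0..s_6: -1, -2, -4, -8, -16, -32, -64
n=2: candidate gives 0, actual s_2 = -4 ✗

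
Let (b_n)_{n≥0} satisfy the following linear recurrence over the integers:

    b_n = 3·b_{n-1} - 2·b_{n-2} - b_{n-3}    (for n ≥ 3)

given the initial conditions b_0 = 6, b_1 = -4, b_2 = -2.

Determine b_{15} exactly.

b_3 = 3·-2 + -2·-4 + -1·6 = -4
b_4 = 3·-4 + -2·-2 + -1·-4 = -4
b_5 = 3·-4 + -2·-4 + -1·-2 = -2
b_6 = 3·-2 + -2·-4 + -1·-4 = 6
b_7 = 3·6 + -2·-2 + -1·-4 = 26
b_8 = 3·26 + -2·6 + -1·-2 = 68
b_9 = 3·68 + -2·26 + -1·6 = 146
b_10 = 3·146 + -2·68 + -1·26 = 276
b_11 = 3·276 + -2·146 + -1·68 = 468
b_12 = 3·468 + -2·276 + -1·146 = 706
b_13 = 3·706 + -2·468 + -1·276 = 906
b_14 = 3·906 + -2·706 + -1·468 = 838
b_15 = 3·838 + -2·906 + -1·706 = -4

-4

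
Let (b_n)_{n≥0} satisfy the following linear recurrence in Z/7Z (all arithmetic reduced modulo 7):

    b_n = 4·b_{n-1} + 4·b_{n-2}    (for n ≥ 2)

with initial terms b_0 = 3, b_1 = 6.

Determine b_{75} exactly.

b_2 = 4·6 + 4·3 = 1
b_3 = 4·1 + 4·6 = 0
b_4 = 4·0 + 4·1 = 4
b_5 = 4·4 + 4·0 = 2
b_6 = 4·2 + 4·4 = 3
b_7 = 4·3 + 4·2 = 6
(b_6, b_7) = (3, 6) = (b_0, b_1), so the sequence has period 6.
75 ≡ 3 (mod 6), hence b_75 = b_3 = 0.

0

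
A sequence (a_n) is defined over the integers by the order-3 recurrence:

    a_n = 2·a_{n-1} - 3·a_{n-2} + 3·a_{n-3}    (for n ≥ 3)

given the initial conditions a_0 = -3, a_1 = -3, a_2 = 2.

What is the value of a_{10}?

a_3 = 2·2 + -3·-3 + 3·-3 = 4
a_4 = 2·4 + -3·2 + 3·-3 = -7
a_5 = 2·-7 + -3·4 + 3·2 = -20
a_6 = 2·-20 + -3·-7 + 3·4 = -7
a_7 = 2·-7 + -3·-20 + 3·-7 = 25
a_8 = 2·25 + -3·-7 + 3·-20 = 11
a_9 = 2·11 + -3·25 + 3·-7 = -74
a_10 = 2·-74 + -3·11 + 3·25 = -106

-106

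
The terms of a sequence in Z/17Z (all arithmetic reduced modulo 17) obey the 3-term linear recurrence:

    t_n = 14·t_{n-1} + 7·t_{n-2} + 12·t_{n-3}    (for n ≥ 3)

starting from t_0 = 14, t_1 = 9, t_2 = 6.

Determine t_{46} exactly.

0

t_3 = 14·6 + 7·9 + 12·14 = 9
t_4 = 14·9 + 7·6 + 12·9 = 4
t_5 = 14·4 + 7·9 + 12·6 = 4
t_6 = 14·4 + 7·4 + 12·9 = 5
t_7 = 14·5 + 7·4 + 12·4 = 10
t_8 = 14·10 + 7·5 + 12·4 = 2
t_9 = 14·2 + 7·10 + 12·5 = 5
t_10 = 14·5 + 7·2 + 12·10 = 0
t_11 = 14·0 + 7·5 + 12·2 = 8
t_12 = 14·8 + 7·0 + 12·5 = 2
t_13 = 14·2 + 7·8 + 12·0 = 16
t_14 = 14·16 + 7·2 + 12·8 = 11
t_15 = 14·11 + 7·16 + 12·2 = 1
t_16 = 14·1 + 7·11 + 12·16 = 11
t_17 = 14·11 + 7·1 + 12·11 = 4
t_18 = 14·4 + 7·11 + 12·1 = 9
t_19 = 14·9 + 7·4 + 12·11 = 14
t_20 = 14·14 + 7·9 + 12·4 = 1
t_21 = 14·1 + 7·14 + 12·9 = 16
t_22 = 14·16 + 7·1 + 12·14 = 8
t_23 = 14·8 + 7·16 + 12·1 = 15
t_24 = 14·15 + 7·8 + 12·16 = 16
t_25 = 14·16 + 7·15 + 12·8 = 0
t_26 = 14·0 + 7·16 + 12·15 = 3
t_27 = 14·3 + 7·0 + 12·16 = 13
t_28 = 14·13 + 7·3 + 12·0 = 16
t_29 = 14·16 + 7·13 + 12·3 = 11
t_30 = 14·11 + 7·16 + 12·13 = 14
t_31 = 14·14 + 7·11 + 12·16 = 6
t_32 = 14·6 + 7·14 + 12·11 = 8
t_33 = 14·8 + 7·6 + 12·14 = 16
t_34 = 14·16 + 7·8 + 12·6 = 12
t_35 = 14·12 + 7·16 + 12·8 = 2
t_36 = 14·2 + 7·12 + 12·16 = 15
t_37 = 14·15 + 7·2 + 12·12 = 11
t_38 = 14·11 + 7·15 + 12·2 = 11
t_39 = 14·11 + 7·11 + 12·15 = 3
t_40 = 14·3 + 7·11 + 12·11 = 13
t_41 = 14·13 + 7·3 + 12·11 = 12
t_42 = 14·12 + 7·13 + 12·3 = 6
t_43 = 14·6 + 7·12 + 12·13 = 1
t_44 = 14·1 + 7·6 + 12·12 = 13
t_45 = 14·13 + 7·1 + 12·6 = 6
t_46 = 14·6 + 7·13 + 12·1 = 0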